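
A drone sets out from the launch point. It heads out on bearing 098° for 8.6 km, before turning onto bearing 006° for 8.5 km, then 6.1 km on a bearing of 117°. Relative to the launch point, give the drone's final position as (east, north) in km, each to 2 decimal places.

Leg 1 (098°, 8.6 km): east 8.6 sin 98° = 8.52, north 8.6 cos 98° = -1.20
Leg 2 (006°, 8.5 km): east 8.5 sin 6° = 0.89, north 8.5 cos 6° = 8.45
Leg 3 (117°, 6.1 km): east 6.1 sin 117° = 5.44, north 6.1 cos 117° = -2.77
Summing: 14.84 km east, 4.49 km north → (14.84, 4.49).

(14.84, 4.49)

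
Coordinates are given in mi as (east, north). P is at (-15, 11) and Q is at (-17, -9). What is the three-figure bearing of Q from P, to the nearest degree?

186°

Δeast = -17 − -15 = -2.00; Δnorth = -9 − 11 = -20.00.
Bearing = atan2(Δeast, Δnorth) mod 360° = 185.71° ≈ 186°.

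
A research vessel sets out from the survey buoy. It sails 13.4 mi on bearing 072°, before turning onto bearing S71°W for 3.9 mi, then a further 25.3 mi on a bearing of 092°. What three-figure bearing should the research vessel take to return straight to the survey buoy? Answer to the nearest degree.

Leg 1 (072°, 13.4 mi): east 13.4 sin 72° = 12.74, north 13.4 cos 72° = 4.14
Leg 2 (S71°W, 3.9 mi): east 3.9 sin 251° = -3.69, north 3.9 cos 251° = -1.27
Leg 3 (092°, 25.3 mi): east 25.3 sin 92° = 25.28, north 25.3 cos 92° = -0.88
Net displacement: 34.34 east, 1.99 north. Direction back to start is (-34.34, -1.99): bearing = atan2(-34.34, -1.99) mod 360° = 266.69° ≈ 267°.

267°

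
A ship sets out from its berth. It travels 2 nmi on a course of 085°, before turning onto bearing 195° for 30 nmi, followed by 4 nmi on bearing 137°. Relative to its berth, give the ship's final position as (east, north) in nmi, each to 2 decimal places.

(-3.04, -31.73)

Leg 1 (085°, 2 nmi): east 2 sin 85° = 1.99, north 2 cos 85° = 0.17
Leg 2 (195°, 30 nmi): east 30 sin 195° = -7.76, north 30 cos 195° = -28.98
Leg 3 (137°, 4 nmi): east 4 sin 137° = 2.73, north 4 cos 137° = -2.93
Summing: -3.04 nmi east, -31.73 nmi north → (-3.04, -31.73).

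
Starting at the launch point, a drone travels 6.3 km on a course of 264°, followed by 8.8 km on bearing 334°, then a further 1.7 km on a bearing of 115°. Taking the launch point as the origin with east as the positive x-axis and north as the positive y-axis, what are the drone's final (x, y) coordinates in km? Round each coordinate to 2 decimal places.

Leg 1 (264°, 6.3 km): east 6.3 sin 264° = -6.27, north 6.3 cos 264° = -0.66
Leg 2 (334°, 8.8 km): east 8.8 sin 334° = -3.86, north 8.8 cos 334° = 7.91
Leg 3 (115°, 1.7 km): east 1.7 sin 115° = 1.54, north 1.7 cos 115° = -0.72
Summing: -8.58 km east, 6.53 km north → (-8.58, 6.53).

(-8.58, 6.53)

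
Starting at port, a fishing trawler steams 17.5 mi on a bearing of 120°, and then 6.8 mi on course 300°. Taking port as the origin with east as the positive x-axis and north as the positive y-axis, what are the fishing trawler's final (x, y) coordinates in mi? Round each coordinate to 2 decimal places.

Leg 1 (120°, 17.5 mi): east 17.5 sin 120° = 15.16, north 17.5 cos 120° = -8.75
Leg 2 (300°, 6.8 mi): east 6.8 sin 300° = -5.89, north 6.8 cos 300° = 3.40
Summing: 9.27 mi east, -5.35 mi north → (9.27, -5.35).

(9.27, -5.35)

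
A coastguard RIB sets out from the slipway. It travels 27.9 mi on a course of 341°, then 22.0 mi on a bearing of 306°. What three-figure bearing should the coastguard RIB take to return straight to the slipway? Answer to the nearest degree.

Leg 1 (341°, 27.9 mi): east 27.9 sin 341° = -9.08, north 27.9 cos 341° = 26.38
Leg 2 (306°, 22.0 mi): east 22.0 sin 306° = -17.80, north 22.0 cos 306° = 12.93
Net displacement: -26.88 east, 39.31 north. Direction back to start is (26.88, -39.31): bearing = atan2(26.88, -39.31) mod 360° = 145.63° ≈ 146°.

146°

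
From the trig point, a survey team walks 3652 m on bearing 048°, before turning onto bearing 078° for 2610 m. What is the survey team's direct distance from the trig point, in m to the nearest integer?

6055 m

Leg 1 (048°, 3652 m): east 3652 sin 48° = 2713.96, north 3652 cos 48° = 2443.66
Leg 2 (078°, 2610 m): east 2610 sin 78° = 2552.97, north 2610 cos 78° = 542.65
Net: 5266.93 east, 2986.31 north. Distance = √((5266.93)² + (2986.31)²) = 6054.637 m.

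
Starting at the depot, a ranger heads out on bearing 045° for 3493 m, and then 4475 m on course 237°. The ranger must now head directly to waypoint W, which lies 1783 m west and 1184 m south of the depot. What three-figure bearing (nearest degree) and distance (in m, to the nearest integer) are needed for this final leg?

202°, 1315 m

Leg 1 (045°, 3493 m): east 3493 sin 45° = 2469.92, north 3493 cos 45° = 2469.92
Leg 2 (237°, 4475 m): east 4475 sin 237° = -3753.05, north 4475 cos 237° = -2437.26
Current position: (-1283.13, 32.66). Target: (-1783, -1184). Remaining: Δeast = -499.87, Δnorth = -1216.66.
Bearing = atan2(-499.87, -1216.66) mod 360° = 202.34°; distance = √((-499.87)² + (-1216.66)²) = 1315.350 m.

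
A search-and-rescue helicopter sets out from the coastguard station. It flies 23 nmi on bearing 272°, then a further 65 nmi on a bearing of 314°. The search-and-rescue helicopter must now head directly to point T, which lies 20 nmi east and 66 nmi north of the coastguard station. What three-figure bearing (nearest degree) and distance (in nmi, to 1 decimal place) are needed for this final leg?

077°, 92.0 nmi

Leg 1 (272°, 23 nmi): east 23 sin 272° = -22.99, north 23 cos 272° = 0.80
Leg 2 (314°, 65 nmi): east 65 sin 314° = -46.76, north 65 cos 314° = 45.15
Current position: (-69.74, 45.96). Target: (20, 66). Remaining: Δeast = 89.74, Δnorth = 20.04.
Bearing = atan2(89.74, 20.04) mod 360° = 77.41°; distance = √((89.74)² + (20.04)²) = 91.954 nmi.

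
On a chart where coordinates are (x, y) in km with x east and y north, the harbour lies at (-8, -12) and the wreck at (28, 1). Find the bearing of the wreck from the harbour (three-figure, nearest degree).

Δeast = 28 − -8 = 36.00; Δnorth = 1 − -12 = 13.00.
Bearing = atan2(Δeast, Δnorth) mod 360° = 70.14° ≈ 070°.

070°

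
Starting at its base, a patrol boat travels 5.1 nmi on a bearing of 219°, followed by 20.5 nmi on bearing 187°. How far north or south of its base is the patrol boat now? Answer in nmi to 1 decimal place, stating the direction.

Leg 1 (219°, 5.1 nmi): east 5.1 sin 219° = -3.21, north 5.1 cos 219° = -3.96
Leg 2 (187°, 20.5 nmi): east 20.5 sin 187° = -2.50, north 20.5 cos 187° = -20.35
Net north component: -24.31 nmi.

24.3 nmi south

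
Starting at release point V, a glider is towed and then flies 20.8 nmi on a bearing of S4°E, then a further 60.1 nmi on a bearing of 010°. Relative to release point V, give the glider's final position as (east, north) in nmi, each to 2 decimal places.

(11.89, 38.44)

Leg 1 (S4°E, 20.8 nmi): east 20.8 sin 176° = 1.45, north 20.8 cos 176° = -20.75
Leg 2 (010°, 60.1 nmi): east 60.1 sin 10° = 10.44, north 60.1 cos 10° = 59.19
Summing: 11.89 nmi east, 38.44 nmi north → (11.89, 38.44).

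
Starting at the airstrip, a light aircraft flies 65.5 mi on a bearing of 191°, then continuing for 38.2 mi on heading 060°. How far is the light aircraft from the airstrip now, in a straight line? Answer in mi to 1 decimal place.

Leg 1 (191°, 65.5 mi): east 65.5 sin 191° = -12.50, north 65.5 cos 191° = -64.30
Leg 2 (060°, 38.2 mi): east 38.2 sin 60° = 33.08, north 38.2 cos 60° = 19.10
Net: 20.58 east, -45.20 north. Distance = √((20.58)² + (-45.20)²) = 49.663 mi.

49.7 mi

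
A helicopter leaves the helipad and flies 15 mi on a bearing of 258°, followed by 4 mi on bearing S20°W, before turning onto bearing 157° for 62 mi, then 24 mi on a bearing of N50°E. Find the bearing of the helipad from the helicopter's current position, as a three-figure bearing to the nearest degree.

331°

Leg 1 (258°, 15 mi): east 15 sin 258° = -14.67, north 15 cos 258° = -3.12
Leg 2 (S20°W, 4 mi): east 4 sin 200° = -1.37, north 4 cos 200° = -3.76
Leg 3 (157°, 62 mi): east 62 sin 157° = 24.23, north 62 cos 157° = -57.07
Leg 4 (N50°E, 24 mi): east 24 sin 50° = 18.39, north 24 cos 50° = 15.43
Net displacement: 26.57 east, -48.52 north. Direction back to start is (-26.57, 48.52): bearing = atan2(-26.57, 48.52) mod 360° = 331.30° ≈ 331°.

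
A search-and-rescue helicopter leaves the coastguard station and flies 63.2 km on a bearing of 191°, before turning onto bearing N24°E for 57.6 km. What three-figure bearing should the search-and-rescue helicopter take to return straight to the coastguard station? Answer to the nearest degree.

310°

Leg 1 (191°, 63.2 km): east 63.2 sin 191° = -12.06, north 63.2 cos 191° = -62.04
Leg 2 (N24°E, 57.6 km): east 57.6 sin 24° = 23.43, north 57.6 cos 24° = 52.62
Net displacement: 11.37 east, -9.42 north. Direction back to start is (-11.37, 9.42): bearing = atan2(-11.37, 9.42) mod 360° = 309.64° ≈ 310°.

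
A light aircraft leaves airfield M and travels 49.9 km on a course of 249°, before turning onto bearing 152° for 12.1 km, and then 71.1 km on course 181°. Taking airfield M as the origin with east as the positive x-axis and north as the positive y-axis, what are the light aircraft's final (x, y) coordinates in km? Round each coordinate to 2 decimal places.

Leg 1 (249°, 49.9 km): east 49.9 sin 249° = -46.59, north 49.9 cos 249° = -17.88
Leg 2 (152°, 12.1 km): east 12.1 sin 152° = 5.68, north 12.1 cos 152° = -10.68
Leg 3 (181°, 71.1 km): east 71.1 sin 181° = -1.24, north 71.1 cos 181° = -71.09
Summing: -42.15 km east, -99.66 km north → (-42.15, -99.66).

(-42.15, -99.66)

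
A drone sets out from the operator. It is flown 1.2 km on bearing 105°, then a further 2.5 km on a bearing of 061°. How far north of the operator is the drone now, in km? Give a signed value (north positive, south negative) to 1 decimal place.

Leg 1 (105°, 1.2 km): east 1.2 sin 105° = 1.16, north 1.2 cos 105° = -0.31
Leg 2 (061°, 2.5 km): east 2.5 sin 61° = 2.19, north 2.5 cos 61° = 1.21
Net north component: 0.90 km.

0.9 km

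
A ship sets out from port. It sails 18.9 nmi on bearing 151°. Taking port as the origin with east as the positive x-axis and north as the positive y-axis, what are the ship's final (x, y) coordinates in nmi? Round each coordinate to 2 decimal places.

Leg 1 (151°, 18.9 nmi): east 18.9 sin 151° = 9.16, north 18.9 cos 151° = -16.53
Summing: 9.16 nmi east, -16.53 nmi north → (9.16, -16.53).

(9.16, -16.53)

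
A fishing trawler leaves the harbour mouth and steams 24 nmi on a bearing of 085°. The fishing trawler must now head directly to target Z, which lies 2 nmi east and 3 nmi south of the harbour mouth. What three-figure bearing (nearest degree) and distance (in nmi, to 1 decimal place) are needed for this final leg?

Leg 1 (085°, 24 nmi): east 24 sin 85° = 23.91, north 24 cos 85° = 2.09
Current position: (23.91, 2.09). Target: (2, -3). Remaining: Δeast = -21.91, Δnorth = -5.09.
Bearing = atan2(-21.91, -5.09) mod 360° = 256.92°; distance = √((-21.91)² + (-5.09)²) = 22.493 nmi.

257°, 22.5 nmi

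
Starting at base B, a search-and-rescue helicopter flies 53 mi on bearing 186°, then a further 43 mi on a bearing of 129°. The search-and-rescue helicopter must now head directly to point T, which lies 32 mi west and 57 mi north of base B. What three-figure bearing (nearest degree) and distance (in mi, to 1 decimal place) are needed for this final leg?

Leg 1 (186°, 53 mi): east 53 sin 186° = -5.54, north 53 cos 186° = -52.71
Leg 2 (129°, 43 mi): east 43 sin 129° = 33.42, north 43 cos 129° = -27.06
Current position: (27.88, -79.77). Target: (-32, 57). Remaining: Δeast = -59.88, Δnorth = 136.77.
Bearing = atan2(-59.88, 136.77) mod 360° = 336.36°; distance = √((-59.88)² + (136.77)²) = 149.303 mi.

336°, 149.3 mi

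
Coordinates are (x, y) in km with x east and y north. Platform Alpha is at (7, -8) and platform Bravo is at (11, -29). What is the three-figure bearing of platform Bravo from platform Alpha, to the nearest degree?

169°

Δeast = 11 − 7 = 4.00; Δnorth = -29 − -8 = -21.00.
Bearing = atan2(Δeast, Δnorth) mod 360° = 169.22° ≈ 169°.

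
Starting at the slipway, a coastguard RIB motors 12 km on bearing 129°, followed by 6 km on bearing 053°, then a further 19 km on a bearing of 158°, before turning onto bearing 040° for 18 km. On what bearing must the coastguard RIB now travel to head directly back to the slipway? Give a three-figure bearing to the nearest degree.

283°

Leg 1 (129°, 12 km): east 12 sin 129° = 9.33, north 12 cos 129° = -7.55
Leg 2 (053°, 6 km): east 6 sin 53° = 4.79, north 6 cos 53° = 3.61
Leg 3 (158°, 19 km): east 19 sin 158° = 7.12, north 19 cos 158° = -17.62
Leg 4 (040°, 18 km): east 18 sin 40° = 11.57, north 18 cos 40° = 13.79
Net displacement: 32.81 east, -7.77 north. Direction back to start is (-32.81, 7.77): bearing = atan2(-32.81, 7.77) mod 360° = 283.32° ≈ 283°.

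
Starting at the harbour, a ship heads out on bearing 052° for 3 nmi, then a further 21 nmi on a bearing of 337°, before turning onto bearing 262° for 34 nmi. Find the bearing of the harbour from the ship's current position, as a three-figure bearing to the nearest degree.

Leg 1 (052°, 3 nmi): east 3 sin 52° = 2.36, north 3 cos 52° = 1.85
Leg 2 (337°, 21 nmi): east 21 sin 337° = -8.21, north 21 cos 337° = 19.33
Leg 3 (262°, 34 nmi): east 34 sin 262° = -33.67, north 34 cos 262° = -4.73
Net displacement: -39.51 east, 16.45 north. Direction back to start is (39.51, -16.45): bearing = atan2(39.51, -16.45) mod 360° = 112.60° ≈ 113°.

113°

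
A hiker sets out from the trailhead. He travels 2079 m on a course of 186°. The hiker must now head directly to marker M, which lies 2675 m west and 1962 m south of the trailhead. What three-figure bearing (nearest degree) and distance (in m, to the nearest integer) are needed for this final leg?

272°, 2460 m

Leg 1 (186°, 2079 m): east 2079 sin 186° = -217.31, north 2079 cos 186° = -2067.61
Current position: (-217.31, -2067.61). Target: (-2675, -1962). Remaining: Δeast = -2457.69, Δnorth = 105.61.
Bearing = atan2(-2457.69, 105.61) mod 360° = 272.46°; distance = √((-2457.69)² + (105.61)²) = 2459.953 m.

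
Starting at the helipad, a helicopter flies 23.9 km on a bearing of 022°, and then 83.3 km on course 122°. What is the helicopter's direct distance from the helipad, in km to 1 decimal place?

Leg 1 (022°, 23.9 km): east 23.9 sin 22° = 8.95, north 23.9 cos 22° = 22.16
Leg 2 (122°, 83.3 km): east 83.3 sin 122° = 70.64, north 83.3 cos 122° = -44.14
Net: 79.60 east, -21.98 north. Distance = √((79.60)² + (-21.98)²) = 82.575 km.

82.6 km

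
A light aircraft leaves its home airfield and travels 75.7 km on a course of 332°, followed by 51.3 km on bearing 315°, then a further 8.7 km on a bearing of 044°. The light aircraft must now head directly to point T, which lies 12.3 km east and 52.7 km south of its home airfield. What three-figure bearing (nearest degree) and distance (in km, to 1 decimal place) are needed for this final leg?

154°, 179.9 km

Leg 1 (332°, 75.7 km): east 75.7 sin 332° = -35.54, north 75.7 cos 332° = 66.84
Leg 2 (315°, 51.3 km): east 51.3 sin 315° = -36.27, north 51.3 cos 315° = 36.27
Leg 3 (044°, 8.7 km): east 8.7 sin 44° = 6.04, north 8.7 cos 44° = 6.26
Current position: (-65.77, 109.37). Target: (12.3, -52.7). Remaining: Δeast = 78.07, Δnorth = -162.07.
Bearing = atan2(78.07, -162.07) mod 360° = 154.28°; distance = √((78.07)² + (-162.07)²) = 179.895 km.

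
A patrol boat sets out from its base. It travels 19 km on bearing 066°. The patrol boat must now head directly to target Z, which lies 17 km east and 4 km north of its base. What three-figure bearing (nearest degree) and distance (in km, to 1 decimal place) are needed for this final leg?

Leg 1 (066°, 19 km): east 19 sin 66° = 17.36, north 19 cos 66° = 7.73
Current position: (17.36, 7.73). Target: (17, 4). Remaining: Δeast = -0.36, Δnorth = -3.73.
Bearing = atan2(-0.36, -3.73) mod 360° = 185.48°; distance = √((-0.36)² + (-3.73)²) = 3.745 km.

185°, 3.7 km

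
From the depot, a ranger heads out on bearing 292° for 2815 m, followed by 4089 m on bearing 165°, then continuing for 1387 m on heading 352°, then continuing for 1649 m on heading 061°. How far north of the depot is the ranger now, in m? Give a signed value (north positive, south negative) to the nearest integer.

-722 m

Leg 1 (292°, 2815 m): east 2815 sin 292° = -2610.02, north 2815 cos 292° = 1054.52
Leg 2 (165°, 4089 m): east 4089 sin 165° = 1058.31, north 4089 cos 165° = -3949.67
Leg 3 (352°, 1387 m): east 1387 sin 352° = -193.03, north 1387 cos 352° = 1373.50
Leg 4 (061°, 1649 m): east 1649 sin 61° = 1442.25, north 1649 cos 61° = 799.45
Net north component: -722.20 m.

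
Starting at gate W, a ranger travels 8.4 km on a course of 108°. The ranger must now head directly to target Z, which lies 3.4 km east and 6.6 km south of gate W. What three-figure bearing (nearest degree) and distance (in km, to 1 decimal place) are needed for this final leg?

229°, 6.1 km

Leg 1 (108°, 8.4 km): east 8.4 sin 108° = 7.99, north 8.4 cos 108° = -2.60
Current position: (7.99, -2.60). Target: (3.4, -6.6). Remaining: Δeast = -4.59, Δnorth = -4.00.
Bearing = atan2(-4.59, -4.00) mod 360° = 228.89°; distance = √((-4.59)² + (-4.00)²) = 6.090 km.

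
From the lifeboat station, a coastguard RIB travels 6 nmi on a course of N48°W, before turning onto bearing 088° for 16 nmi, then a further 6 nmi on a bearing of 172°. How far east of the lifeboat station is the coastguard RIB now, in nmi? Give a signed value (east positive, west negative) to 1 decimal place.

Leg 1 (N48°W, 6 nmi): east 6 sin 312° = -4.46, north 6 cos 312° = 4.01
Leg 2 (088°, 16 nmi): east 16 sin 88° = 15.99, north 16 cos 88° = 0.56
Leg 3 (172°, 6 nmi): east 6 sin 172° = 0.84, north 6 cos 172° = -5.94
Net east component: 12.37 nmi.

12.4 nmi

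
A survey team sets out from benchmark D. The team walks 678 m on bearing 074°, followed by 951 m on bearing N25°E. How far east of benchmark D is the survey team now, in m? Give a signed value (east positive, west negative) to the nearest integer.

Leg 1 (074°, 678 m): east 678 sin 74° = 651.74, north 678 cos 74° = 186.88
Leg 2 (N25°E, 951 m): east 951 sin 25° = 401.91, north 951 cos 25° = 861.90
Net east component: 1053.65 m.

1054 m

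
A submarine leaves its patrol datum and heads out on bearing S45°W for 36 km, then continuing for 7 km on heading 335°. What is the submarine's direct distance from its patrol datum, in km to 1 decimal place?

Leg 1 (S45°W, 36 km): east 36 sin 225° = -25.46, north 36 cos 225° = -25.46
Leg 2 (335°, 7 km): east 7 sin 335° = -2.96, north 7 cos 335° = 6.34
Net: -28.41 east, -19.11 north. Distance = √((-28.41)² + (-19.11)²) = 34.244 km.

34.2 km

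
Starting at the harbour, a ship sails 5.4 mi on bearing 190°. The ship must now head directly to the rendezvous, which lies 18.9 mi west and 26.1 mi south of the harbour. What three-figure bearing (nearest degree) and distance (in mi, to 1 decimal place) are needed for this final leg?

Leg 1 (190°, 5.4 mi): east 5.4 sin 190° = -0.94, north 5.4 cos 190° = -5.32
Current position: (-0.94, -5.32). Target: (-18.9, -26.1). Remaining: Δeast = -17.96, Δnorth = -20.78.
Bearing = atan2(-17.96, -20.78) mod 360° = 220.84°; distance = √((-17.96)² + (-20.78)²) = 27.469 mi.

221°, 27.5 mi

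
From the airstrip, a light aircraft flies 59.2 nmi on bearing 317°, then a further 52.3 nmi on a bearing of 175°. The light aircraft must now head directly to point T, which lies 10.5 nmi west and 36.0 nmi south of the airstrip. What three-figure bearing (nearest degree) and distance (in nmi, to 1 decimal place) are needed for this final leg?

137°, 37.2 nmi

Leg 1 (317°, 59.2 nmi): east 59.2 sin 317° = -40.37, north 59.2 cos 317° = 43.30
Leg 2 (175°, 52.3 nmi): east 52.3 sin 175° = 4.56, north 52.3 cos 175° = -52.10
Current position: (-35.82, -8.80). Target: (-10.5, -36.0). Remaining: Δeast = 25.32, Δnorth = -27.20.
Bearing = atan2(25.32, -27.20) mod 360° = 137.05°; distance = √((25.32)² + (-27.20)²) = 37.155 nmi.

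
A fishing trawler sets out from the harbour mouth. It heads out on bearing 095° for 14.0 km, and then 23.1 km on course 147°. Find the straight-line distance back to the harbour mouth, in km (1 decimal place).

33.6 km

Leg 1 (095°, 14.0 km): east 14.0 sin 95° = 13.95, north 14.0 cos 95° = -1.22
Leg 2 (147°, 23.1 km): east 23.1 sin 147° = 12.58, north 23.1 cos 147° = -19.37
Net: 26.53 east, -20.59 north. Distance = √((26.53)² + (-20.59)²) = 33.583 km.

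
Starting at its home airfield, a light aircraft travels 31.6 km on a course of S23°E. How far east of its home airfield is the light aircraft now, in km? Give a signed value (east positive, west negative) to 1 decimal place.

Leg 1 (S23°E, 31.6 km): east 31.6 sin 157° = 12.35, north 31.6 cos 157° = -29.09
Net east component: 12.35 km.

12.3 km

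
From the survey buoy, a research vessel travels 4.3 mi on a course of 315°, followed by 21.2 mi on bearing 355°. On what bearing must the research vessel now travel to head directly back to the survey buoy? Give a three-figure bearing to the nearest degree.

Leg 1 (315°, 4.3 mi): east 4.3 sin 315° = -3.04, north 4.3 cos 315° = 3.04
Leg 2 (355°, 21.2 mi): east 21.2 sin 355° = -1.85, north 21.2 cos 355° = 21.12
Net displacement: -4.89 east, 24.16 north. Direction back to start is (4.89, -24.16): bearing = atan2(4.89, -24.16) mod 360° = 168.56° ≈ 169°.

169°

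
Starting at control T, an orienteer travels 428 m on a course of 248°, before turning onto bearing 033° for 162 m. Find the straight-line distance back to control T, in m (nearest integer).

Leg 1 (248°, 428 m): east 428 sin 248° = -396.83, north 428 cos 248° = -160.33
Leg 2 (033°, 162 m): east 162 sin 33° = 88.23, north 162 cos 33° = 135.86
Net: -308.60 east, -24.47 north. Distance = √((-308.60)² + (-24.47)²) = 309.572 m.

310 m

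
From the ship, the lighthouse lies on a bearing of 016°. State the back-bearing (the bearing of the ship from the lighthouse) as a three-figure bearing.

Back-bearing = 016° + 180° = 196°.

196°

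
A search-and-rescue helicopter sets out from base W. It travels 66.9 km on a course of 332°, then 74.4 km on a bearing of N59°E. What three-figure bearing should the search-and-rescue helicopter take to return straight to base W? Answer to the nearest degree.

Leg 1 (332°, 66.9 km): east 66.9 sin 332° = -31.41, north 66.9 cos 332° = 59.07
Leg 2 (N59°E, 74.4 km): east 74.4 sin 59° = 63.77, north 74.4 cos 59° = 38.32
Net displacement: 32.37 east, 97.39 north. Direction back to start is (-32.37, -97.39): bearing = atan2(-32.37, -97.39) mod 360° = 198.38° ≈ 198°.

198°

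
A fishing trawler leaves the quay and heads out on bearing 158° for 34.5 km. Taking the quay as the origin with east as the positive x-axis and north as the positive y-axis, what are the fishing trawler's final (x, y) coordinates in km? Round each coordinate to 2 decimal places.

Leg 1 (158°, 34.5 km): east 34.5 sin 158° = 12.92, north 34.5 cos 158° = -31.99
Summing: 12.92 km east, -31.99 km north → (12.92, -31.99).

(12.92, -31.99)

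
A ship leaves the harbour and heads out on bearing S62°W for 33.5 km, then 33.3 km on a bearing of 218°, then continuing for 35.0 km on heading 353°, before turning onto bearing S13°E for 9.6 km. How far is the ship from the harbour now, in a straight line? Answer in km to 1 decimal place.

54.8 km

Leg 1 (S62°W, 33.5 km): east 33.5 sin 242° = -29.58, north 33.5 cos 242° = -15.73
Leg 2 (218°, 33.3 km): east 33.3 sin 218° = -20.50, north 33.3 cos 218° = -26.24
Leg 3 (353°, 35.0 km): east 35.0 sin 353° = -4.27, north 35.0 cos 353° = 34.74
Leg 4 (S13°E, 9.6 km): east 9.6 sin 167° = 2.16, north 9.6 cos 167° = -9.35
Net: -52.19 east, -16.58 north. Distance = √((-52.19)² + (-16.58)²) = 54.758 km.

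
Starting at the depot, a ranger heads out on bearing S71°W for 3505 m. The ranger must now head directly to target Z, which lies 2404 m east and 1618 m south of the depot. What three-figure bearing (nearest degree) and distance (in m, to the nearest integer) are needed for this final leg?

Leg 1 (S71°W, 3505 m): east 3505 sin 251° = -3314.04, north 3505 cos 251° = -1141.12
Current position: (-3314.04, -1141.12). Target: (2404, -1618). Remaining: Δeast = 5718.04, Δnorth = -476.88.
Bearing = atan2(5718.04, -476.88) mod 360° = 94.77°; distance = √((5718.04)² + (-476.88)²) = 5737.894 m.

095°, 5738 m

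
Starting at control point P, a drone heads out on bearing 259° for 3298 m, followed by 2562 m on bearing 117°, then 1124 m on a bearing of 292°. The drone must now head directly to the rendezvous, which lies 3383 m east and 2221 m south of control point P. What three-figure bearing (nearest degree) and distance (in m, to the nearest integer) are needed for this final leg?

099°, 5446 m

Leg 1 (259°, 3298 m): east 3298 sin 259° = -3237.41, north 3298 cos 259° = -629.29
Leg 2 (117°, 2562 m): east 2562 sin 117° = 2282.76, north 2562 cos 117° = -1163.12
Leg 3 (292°, 1124 m): east 1124 sin 292° = -1042.15, north 1124 cos 292° = 421.06
Current position: (-1996.80, -1371.35). Target: (3383, -2221). Remaining: Δeast = 5379.80, Δnorth = -849.65.
Bearing = atan2(5379.80, -849.65) mod 360° = 98.97°; distance = √((5379.80)² + (-849.65)²) = 5446.483 m.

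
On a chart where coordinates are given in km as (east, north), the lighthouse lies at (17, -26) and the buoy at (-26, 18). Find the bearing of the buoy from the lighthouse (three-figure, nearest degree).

Δeast = -26 − 17 = -43.00; Δnorth = 18 − -26 = 44.00.
Bearing = atan2(Δeast, Δnorth) mod 360° = 315.66° ≈ 316°.

316°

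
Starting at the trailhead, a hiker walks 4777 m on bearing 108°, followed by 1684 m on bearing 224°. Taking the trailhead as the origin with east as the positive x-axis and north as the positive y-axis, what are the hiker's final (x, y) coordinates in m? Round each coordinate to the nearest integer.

(3373, -2688)

Leg 1 (108°, 4777 m): east 4777 sin 108° = 4543.20, north 4777 cos 108° = -1476.17
Leg 2 (224°, 1684 m): east 1684 sin 224° = -1169.80, north 1684 cos 224° = -1211.37
Summing: 3373.39 m east, -2687.54 m north → (3373, -2688).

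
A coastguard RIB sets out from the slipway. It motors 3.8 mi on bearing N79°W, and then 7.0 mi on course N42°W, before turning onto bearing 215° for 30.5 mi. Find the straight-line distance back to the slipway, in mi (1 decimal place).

32.2 mi

Leg 1 (N79°W, 3.8 mi): east 3.8 sin 281° = -3.73, north 3.8 cos 281° = 0.73
Leg 2 (N42°W, 7.0 mi): east 7.0 sin 318° = -4.68, north 7.0 cos 318° = 5.20
Leg 3 (215°, 30.5 mi): east 30.5 sin 215° = -17.49, north 30.5 cos 215° = -24.98
Net: -25.91 east, -19.06 north. Distance = √((-25.91)² + (-19.06)²) = 32.162 mi.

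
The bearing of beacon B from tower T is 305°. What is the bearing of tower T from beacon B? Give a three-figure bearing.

Back-bearing = 305° − 180° = 125°.

125°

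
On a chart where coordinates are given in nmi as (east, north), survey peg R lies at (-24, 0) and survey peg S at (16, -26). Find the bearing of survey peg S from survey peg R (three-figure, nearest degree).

Δeast = 16 − -24 = 40.00; Δnorth = -26 − 0 = -26.00.
Bearing = atan2(Δeast, Δnorth) mod 360° = 123.02° ≈ 123°.

123°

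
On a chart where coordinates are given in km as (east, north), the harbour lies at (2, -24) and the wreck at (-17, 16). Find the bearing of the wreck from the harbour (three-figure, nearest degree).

Δeast = -17 − 2 = -19.00; Δnorth = 16 − -24 = 40.00.
Bearing = atan2(Δeast, Δnorth) mod 360° = 334.59° ≈ 335°.

335°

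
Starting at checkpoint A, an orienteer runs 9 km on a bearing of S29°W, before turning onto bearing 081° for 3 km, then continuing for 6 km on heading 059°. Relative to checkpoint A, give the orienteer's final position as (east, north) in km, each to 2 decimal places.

Leg 1 (S29°W, 9 km): east 9 sin 209° = -4.36, north 9 cos 209° = -7.87
Leg 2 (081°, 3 km): east 3 sin 81° = 2.96, north 3 cos 81° = 0.47
Leg 3 (059°, 6 km): east 6 sin 59° = 5.14, north 6 cos 59° = 3.09
Summing: 3.74 km east, -4.31 km north → (3.74, -4.31).

(3.74, -4.31)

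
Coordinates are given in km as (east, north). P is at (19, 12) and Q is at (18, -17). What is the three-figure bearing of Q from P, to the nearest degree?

182°

Δeast = 18 − 19 = -1.00; Δnorth = -17 − 12 = -29.00.
Bearing = atan2(Δeast, Δnorth) mod 360° = 181.97° ≈ 182°.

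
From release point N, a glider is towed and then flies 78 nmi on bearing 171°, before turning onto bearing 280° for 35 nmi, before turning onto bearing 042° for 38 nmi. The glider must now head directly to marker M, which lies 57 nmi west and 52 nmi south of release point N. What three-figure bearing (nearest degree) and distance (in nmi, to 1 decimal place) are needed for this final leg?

Leg 1 (171°, 78 nmi): east 78 sin 171° = 12.20, north 78 cos 171° = -77.04
Leg 2 (280°, 35 nmi): east 35 sin 280° = -34.47, north 35 cos 280° = 6.08
Leg 3 (042°, 38 nmi): east 38 sin 42° = 25.43, north 38 cos 42° = 28.24
Current position: (3.16, -42.72). Target: (-57, -52). Remaining: Δeast = -60.16, Δnorth = -9.28.
Bearing = atan2(-60.16, -9.28) mod 360° = 261.23°; distance = √((-60.16)² + (-9.28)²) = 60.872 nmi.

261°, 60.9 nmi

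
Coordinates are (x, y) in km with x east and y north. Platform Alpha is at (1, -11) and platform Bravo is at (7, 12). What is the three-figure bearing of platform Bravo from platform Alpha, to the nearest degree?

015°

Δeast = 7 − 1 = 6.00; Δnorth = 12 − -11 = 23.00.
Bearing = atan2(Δeast, Δnorth) mod 360° = 14.62° ≈ 015°.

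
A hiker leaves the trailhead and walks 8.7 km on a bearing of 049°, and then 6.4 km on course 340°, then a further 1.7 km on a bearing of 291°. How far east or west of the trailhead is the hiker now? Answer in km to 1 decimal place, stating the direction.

Leg 1 (049°, 8.7 km): east 8.7 sin 49° = 6.57, north 8.7 cos 49° = 5.71
Leg 2 (340°, 6.4 km): east 6.4 sin 340° = -2.19, north 6.4 cos 340° = 6.01
Leg 3 (291°, 1.7 km): east 1.7 sin 291° = -1.59, north 1.7 cos 291° = 0.61
Net east component: 2.79 km.

2.8 km east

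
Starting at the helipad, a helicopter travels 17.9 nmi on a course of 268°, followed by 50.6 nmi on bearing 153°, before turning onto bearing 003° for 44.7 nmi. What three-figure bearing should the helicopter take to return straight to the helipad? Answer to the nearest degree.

Leg 1 (268°, 17.9 nmi): east 17.9 sin 268° = -17.89, north 17.9 cos 268° = -0.62
Leg 2 (153°, 50.6 nmi): east 50.6 sin 153° = 22.97, north 50.6 cos 153° = -45.08
Leg 3 (003°, 44.7 nmi): east 44.7 sin 3° = 2.34, north 44.7 cos 3° = 44.64
Net displacement: 7.42 east, -1.07 north. Direction back to start is (-7.42, 1.07): bearing = atan2(-7.42, 1.07) mod 360° = 278.21° ≈ 278°.

278°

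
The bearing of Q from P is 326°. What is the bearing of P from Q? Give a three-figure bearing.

Back-bearing = 326° − 180° = 146°.

146°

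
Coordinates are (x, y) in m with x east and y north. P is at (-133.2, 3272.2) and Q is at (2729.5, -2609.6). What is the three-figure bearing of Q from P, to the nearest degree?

154°

Δeast = 2729.5 − -133.2 = 2862.70; Δnorth = -2609.6 − 3272.2 = -5881.80.
Bearing = atan2(Δeast, Δnorth) mod 360° = 154.05° ≈ 154°.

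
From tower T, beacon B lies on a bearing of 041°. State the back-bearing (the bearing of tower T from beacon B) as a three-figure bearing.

221°

Back-bearing = 041° + 180° = 221°.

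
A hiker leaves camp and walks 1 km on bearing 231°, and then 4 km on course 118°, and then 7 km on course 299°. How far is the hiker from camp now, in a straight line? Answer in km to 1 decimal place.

Leg 1 (231°, 1 km): east 1 sin 231° = -0.78, north 1 cos 231° = -0.63
Leg 2 (118°, 4 km): east 4 sin 118° = 3.53, north 4 cos 118° = -1.88
Leg 3 (299°, 7 km): east 7 sin 299° = -6.12, north 7 cos 299° = 3.39
Net: -3.37 east, 0.89 north. Distance = √((-3.37)² + (0.89)²) = 3.482 km.

3.5 km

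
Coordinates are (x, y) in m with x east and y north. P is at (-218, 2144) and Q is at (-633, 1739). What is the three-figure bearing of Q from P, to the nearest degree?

226°

Δeast = -633 − -218 = -415.00; Δnorth = 1739 − 2144 = -405.00.
Bearing = atan2(Δeast, Δnorth) mod 360° = 225.70° ≈ 226°.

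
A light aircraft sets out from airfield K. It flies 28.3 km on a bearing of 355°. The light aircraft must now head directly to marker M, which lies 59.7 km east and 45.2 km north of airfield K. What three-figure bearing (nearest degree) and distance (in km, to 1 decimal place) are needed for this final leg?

Leg 1 (355°, 28.3 km): east 28.3 sin 355° = -2.47, north 28.3 cos 355° = 28.19
Current position: (-2.47, 28.19). Target: (59.7, 45.2). Remaining: Δeast = 62.17, Δnorth = 17.01.
Bearing = atan2(62.17, 17.01) mod 360° = 74.70°; distance = √((62.17)² + (17.01)²) = 64.451 km.

075°, 64.5 km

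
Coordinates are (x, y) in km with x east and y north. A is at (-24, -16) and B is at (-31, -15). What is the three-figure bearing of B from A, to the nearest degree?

Δeast = -31 − -24 = -7.00; Δnorth = -15 − -16 = 1.00.
Bearing = atan2(Δeast, Δnorth) mod 360° = 278.13° ≈ 278°.

278°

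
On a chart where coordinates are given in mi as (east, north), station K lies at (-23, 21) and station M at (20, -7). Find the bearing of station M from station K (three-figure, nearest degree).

Δeast = 20 − -23 = 43.00; Δnorth = -7 − 21 = -28.00.
Bearing = atan2(Δeast, Δnorth) mod 360° = 123.07° ≈ 123°.

123°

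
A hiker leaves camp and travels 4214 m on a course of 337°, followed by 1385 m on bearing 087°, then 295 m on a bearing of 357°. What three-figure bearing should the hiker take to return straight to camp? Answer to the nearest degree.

Leg 1 (337°, 4214 m): east 4214 sin 337° = -1646.54, north 4214 cos 337° = 3879.01
Leg 2 (087°, 1385 m): east 1385 sin 87° = 1383.10, north 1385 cos 87° = 72.49
Leg 3 (357°, 295 m): east 295 sin 357° = -15.44, north 295 cos 357° = 294.60
Net displacement: -278.88 east, 4246.09 north. Direction back to start is (278.88, -4246.09): bearing = atan2(278.88, -4246.09) mod 360° = 176.24° ≈ 176°.

176°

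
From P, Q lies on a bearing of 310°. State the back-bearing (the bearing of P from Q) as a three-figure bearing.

Back-bearing = 310° − 180° = 130°.

130°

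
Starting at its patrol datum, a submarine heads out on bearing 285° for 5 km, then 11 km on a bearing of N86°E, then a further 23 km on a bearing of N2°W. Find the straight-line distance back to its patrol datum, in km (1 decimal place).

Leg 1 (285°, 5 km): east 5 sin 285° = -4.83, north 5 cos 285° = 1.29
Leg 2 (N86°E, 11 km): east 11 sin 86° = 10.97, north 11 cos 86° = 0.77
Leg 3 (N2°W, 23 km): east 23 sin 358° = -0.80, north 23 cos 358° = 22.99
Net: 5.34 east, 25.05 north. Distance = √((5.34)² + (25.05)²) = 25.610 km.

25.6 km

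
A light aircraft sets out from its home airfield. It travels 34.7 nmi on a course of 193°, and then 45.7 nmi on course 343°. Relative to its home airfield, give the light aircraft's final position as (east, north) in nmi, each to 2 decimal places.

Leg 1 (193°, 34.7 nmi): east 34.7 sin 193° = -7.81, north 34.7 cos 193° = -33.81
Leg 2 (343°, 45.7 nmi): east 45.7 sin 343° = -13.36, north 45.7 cos 343° = 43.70
Summing: -21.17 nmi east, 9.89 nmi north → (-21.17, 9.89).

(-21.17, 9.89)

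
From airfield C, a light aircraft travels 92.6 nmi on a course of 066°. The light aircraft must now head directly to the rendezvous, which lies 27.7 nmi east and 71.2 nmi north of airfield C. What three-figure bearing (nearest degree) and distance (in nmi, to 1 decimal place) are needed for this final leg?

301°, 66.0 nmi

Leg 1 (066°, 92.6 nmi): east 92.6 sin 66° = 84.59, north 92.6 cos 66° = 37.66
Current position: (84.59, 37.66). Target: (27.7, 71.2). Remaining: Δeast = -56.89, Δnorth = 33.54.
Bearing = atan2(-56.89, 33.54) mod 360° = 300.52°; distance = √((-56.89)² + (33.54)²) = 66.043 nmi.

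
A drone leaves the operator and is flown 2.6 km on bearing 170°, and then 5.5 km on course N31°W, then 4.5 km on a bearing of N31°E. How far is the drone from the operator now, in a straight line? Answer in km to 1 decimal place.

Leg 1 (170°, 2.6 km): east 2.6 sin 170° = 0.45, north 2.6 cos 170° = -2.56
Leg 2 (N31°W, 5.5 km): east 5.5 sin 329° = -2.83, north 5.5 cos 329° = 4.71
Leg 3 (N31°E, 4.5 km): east 4.5 sin 31° = 2.32, north 4.5 cos 31° = 3.86
Net: -0.06 east, 6.01 north. Distance = √((-0.06)² + (6.01)²) = 6.012 km.

6.0 km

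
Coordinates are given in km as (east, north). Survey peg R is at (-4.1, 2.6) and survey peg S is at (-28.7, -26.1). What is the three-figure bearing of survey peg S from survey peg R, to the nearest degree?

221°

Δeast = -28.7 − -4.1 = -24.60; Δnorth = -26.1 − 2.6 = -28.70.
Bearing = atan2(Δeast, Δnorth) mod 360° = 220.60° ≈ 221°.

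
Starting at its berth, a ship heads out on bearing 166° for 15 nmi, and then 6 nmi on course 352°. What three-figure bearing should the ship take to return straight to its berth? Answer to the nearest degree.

342°

Leg 1 (166°, 15 nmi): east 15 sin 166° = 3.63, north 15 cos 166° = -14.55
Leg 2 (352°, 6 nmi): east 6 sin 352° = -0.84, north 6 cos 352° = 5.94
Net displacement: 2.79 east, -8.61 north. Direction back to start is (-2.79, 8.61): bearing = atan2(-2.79, 8.61) mod 360° = 342.03° ≈ 342°.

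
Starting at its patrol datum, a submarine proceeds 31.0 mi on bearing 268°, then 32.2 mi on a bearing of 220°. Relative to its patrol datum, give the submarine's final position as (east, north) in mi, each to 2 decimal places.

Leg 1 (268°, 31.0 mi): east 31.0 sin 268° = -30.98, north 31.0 cos 268° = -1.08
Leg 2 (220°, 32.2 mi): east 32.2 sin 220° = -20.70, north 32.2 cos 220° = -24.67
Summing: -51.68 mi east, -25.75 mi north → (-51.68, -25.75).

(-51.68, -25.75)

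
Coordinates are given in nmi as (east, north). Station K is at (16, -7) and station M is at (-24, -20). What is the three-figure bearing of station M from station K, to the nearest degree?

252°

Δeast = -24 − 16 = -40.00; Δnorth = -20 − -7 = -13.00.
Bearing = atan2(Δeast, Δnorth) mod 360° = 252.00° ≈ 252°.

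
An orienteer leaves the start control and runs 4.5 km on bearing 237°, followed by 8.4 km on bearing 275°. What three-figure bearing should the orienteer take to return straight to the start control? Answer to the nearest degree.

082°

Leg 1 (237°, 4.5 km): east 4.5 sin 237° = -3.77, north 4.5 cos 237° = -2.45
Leg 2 (275°, 8.4 km): east 8.4 sin 275° = -8.37, north 8.4 cos 275° = 0.73
Net displacement: -12.14 east, -1.72 north. Direction back to start is (12.14, 1.72): bearing = atan2(12.14, 1.72) mod 360° = 81.94° ≈ 082°.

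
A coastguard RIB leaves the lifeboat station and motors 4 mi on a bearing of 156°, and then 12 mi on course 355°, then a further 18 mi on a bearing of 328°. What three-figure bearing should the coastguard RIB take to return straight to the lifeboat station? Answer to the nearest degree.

159°

Leg 1 (156°, 4 mi): east 4 sin 156° = 1.63, north 4 cos 156° = -3.65
Leg 2 (355°, 12 mi): east 12 sin 355° = -1.05, north 12 cos 355° = 11.95
Leg 3 (328°, 18 mi): east 18 sin 328° = -9.54, north 18 cos 328° = 15.26
Net displacement: -8.96 east, 23.57 north. Direction back to start is (8.96, -23.57): bearing = atan2(8.96, -23.57) mod 360° = 159.19° ≈ 159°.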